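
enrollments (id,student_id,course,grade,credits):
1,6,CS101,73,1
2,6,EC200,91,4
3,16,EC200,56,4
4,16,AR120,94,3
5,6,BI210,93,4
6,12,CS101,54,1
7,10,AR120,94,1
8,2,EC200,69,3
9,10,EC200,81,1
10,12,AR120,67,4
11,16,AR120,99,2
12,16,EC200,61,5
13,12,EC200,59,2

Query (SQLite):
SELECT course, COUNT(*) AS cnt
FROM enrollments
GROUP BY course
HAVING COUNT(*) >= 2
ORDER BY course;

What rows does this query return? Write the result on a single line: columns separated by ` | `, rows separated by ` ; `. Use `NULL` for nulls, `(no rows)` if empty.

AR120 | 4 ; CS101 | 2 ; EC200 | 6

Partition enrollments by course; compute COUNT(*) within each group.
HAVING: keep groups with count ≥ 2.
  AR120: ids {4, 7, 10, 11} → COUNT(*)=4
  BI210: ids {5} → COUNT(*)=1
  CS101: ids {1, 6} → COUNT(*)=2
  EC200: ids {2, 3, 8, 9, 12, 13} → COUNT(*)=6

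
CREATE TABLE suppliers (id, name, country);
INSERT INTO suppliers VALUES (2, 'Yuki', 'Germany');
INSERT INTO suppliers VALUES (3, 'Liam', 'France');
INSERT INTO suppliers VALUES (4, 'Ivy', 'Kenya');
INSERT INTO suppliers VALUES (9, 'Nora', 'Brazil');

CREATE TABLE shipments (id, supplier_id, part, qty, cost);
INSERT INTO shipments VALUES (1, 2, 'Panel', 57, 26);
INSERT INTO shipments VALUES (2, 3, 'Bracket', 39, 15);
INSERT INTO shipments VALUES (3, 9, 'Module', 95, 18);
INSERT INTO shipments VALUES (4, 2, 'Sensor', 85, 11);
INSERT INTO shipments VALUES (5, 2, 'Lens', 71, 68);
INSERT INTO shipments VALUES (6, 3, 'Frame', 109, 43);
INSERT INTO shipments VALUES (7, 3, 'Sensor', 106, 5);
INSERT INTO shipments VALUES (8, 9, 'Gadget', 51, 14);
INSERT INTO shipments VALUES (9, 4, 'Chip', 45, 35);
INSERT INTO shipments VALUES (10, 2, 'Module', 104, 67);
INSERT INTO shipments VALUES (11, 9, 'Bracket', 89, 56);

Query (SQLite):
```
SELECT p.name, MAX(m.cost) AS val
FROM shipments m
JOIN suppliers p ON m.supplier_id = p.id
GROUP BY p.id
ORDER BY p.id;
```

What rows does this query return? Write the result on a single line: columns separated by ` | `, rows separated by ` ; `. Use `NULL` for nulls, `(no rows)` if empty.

Yuki | 68 ; Liam | 43 ; Ivy | 35 ; Nora | 56

Join each shipments row to its suppliers via supplier_id.
Group joined rows by suppliers.id; compute MAX(m.cost) per group.
  2: ids {1, 4, 5, 10} → MAX(m.cost)=68
  3: ids {2, 6, 7} → MAX(m.cost)=43
  4: ids {9} → MAX(m.cost)=35
  9: ids {3, 8, 11} → MAX(m.cost)=56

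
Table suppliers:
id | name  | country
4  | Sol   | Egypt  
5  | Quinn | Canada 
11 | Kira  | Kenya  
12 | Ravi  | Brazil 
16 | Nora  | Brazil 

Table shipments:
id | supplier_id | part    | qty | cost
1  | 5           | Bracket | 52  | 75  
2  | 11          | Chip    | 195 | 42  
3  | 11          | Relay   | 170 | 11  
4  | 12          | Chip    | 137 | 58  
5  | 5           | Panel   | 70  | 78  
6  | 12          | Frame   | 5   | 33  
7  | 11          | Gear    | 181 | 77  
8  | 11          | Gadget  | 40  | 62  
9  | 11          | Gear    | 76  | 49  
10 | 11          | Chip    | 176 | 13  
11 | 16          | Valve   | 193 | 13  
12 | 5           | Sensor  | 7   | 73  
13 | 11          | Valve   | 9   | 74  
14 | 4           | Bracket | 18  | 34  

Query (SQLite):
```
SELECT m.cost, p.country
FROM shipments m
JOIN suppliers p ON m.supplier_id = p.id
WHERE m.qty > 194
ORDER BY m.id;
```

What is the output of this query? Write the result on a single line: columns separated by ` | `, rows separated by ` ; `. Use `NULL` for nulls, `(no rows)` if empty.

Each shipments row matches the suppliers row where supplier_id = suppliers.id.
Then keep rows with m.qty > 194.

42 | Kenya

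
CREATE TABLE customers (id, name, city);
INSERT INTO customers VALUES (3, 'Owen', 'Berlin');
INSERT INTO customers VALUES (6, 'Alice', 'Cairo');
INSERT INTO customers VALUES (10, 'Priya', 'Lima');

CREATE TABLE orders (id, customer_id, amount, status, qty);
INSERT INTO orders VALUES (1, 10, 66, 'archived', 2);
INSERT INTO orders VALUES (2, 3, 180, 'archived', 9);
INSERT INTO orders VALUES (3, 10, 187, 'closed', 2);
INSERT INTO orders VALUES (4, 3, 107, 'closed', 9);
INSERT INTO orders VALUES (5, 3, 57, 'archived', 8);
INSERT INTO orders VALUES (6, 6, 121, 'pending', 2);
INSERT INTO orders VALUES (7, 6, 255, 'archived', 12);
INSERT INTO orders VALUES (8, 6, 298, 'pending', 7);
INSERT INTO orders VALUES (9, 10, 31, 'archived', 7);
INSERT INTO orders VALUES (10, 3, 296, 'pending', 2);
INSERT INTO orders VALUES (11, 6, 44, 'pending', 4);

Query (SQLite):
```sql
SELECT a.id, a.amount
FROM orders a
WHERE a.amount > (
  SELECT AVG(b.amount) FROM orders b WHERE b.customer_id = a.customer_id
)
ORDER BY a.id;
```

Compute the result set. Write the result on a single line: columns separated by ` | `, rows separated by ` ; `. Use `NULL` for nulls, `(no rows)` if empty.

For each orders row a, compute AVG(amount) over rows sharing a.customer_id.
Keep row a if a.amount > that per-group AVG.
  customer_id=3: AVG(amount) = 160.0
  customer_id=6: AVG(amount) = 179.5
  customer_id=10: AVG(amount) = 94.666667

2 | 180 ; 3 | 187 ; 7 | 255 ; 8 | 298 ; 10 | 296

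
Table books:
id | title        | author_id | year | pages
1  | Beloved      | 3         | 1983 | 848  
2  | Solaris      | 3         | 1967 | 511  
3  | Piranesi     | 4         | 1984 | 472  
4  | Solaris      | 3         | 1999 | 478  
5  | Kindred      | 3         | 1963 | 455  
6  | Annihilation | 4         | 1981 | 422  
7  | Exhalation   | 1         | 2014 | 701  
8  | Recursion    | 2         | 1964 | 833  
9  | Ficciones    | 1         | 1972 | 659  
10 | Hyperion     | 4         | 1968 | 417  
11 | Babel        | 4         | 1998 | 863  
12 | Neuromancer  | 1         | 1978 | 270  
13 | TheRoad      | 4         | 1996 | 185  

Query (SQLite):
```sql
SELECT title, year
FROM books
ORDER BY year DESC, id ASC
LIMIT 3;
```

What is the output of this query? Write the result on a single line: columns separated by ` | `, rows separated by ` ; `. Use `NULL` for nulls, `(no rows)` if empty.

Exhalation | 2014 ; Solaris | 1999 ; Babel | 1998

Sort by year desc, tiebreak id asc: (2014, id=7), (1999, id=4), (1998, id=11), (1996, id=13), (1984, id=3), (1983, id=1) …. Take first 3.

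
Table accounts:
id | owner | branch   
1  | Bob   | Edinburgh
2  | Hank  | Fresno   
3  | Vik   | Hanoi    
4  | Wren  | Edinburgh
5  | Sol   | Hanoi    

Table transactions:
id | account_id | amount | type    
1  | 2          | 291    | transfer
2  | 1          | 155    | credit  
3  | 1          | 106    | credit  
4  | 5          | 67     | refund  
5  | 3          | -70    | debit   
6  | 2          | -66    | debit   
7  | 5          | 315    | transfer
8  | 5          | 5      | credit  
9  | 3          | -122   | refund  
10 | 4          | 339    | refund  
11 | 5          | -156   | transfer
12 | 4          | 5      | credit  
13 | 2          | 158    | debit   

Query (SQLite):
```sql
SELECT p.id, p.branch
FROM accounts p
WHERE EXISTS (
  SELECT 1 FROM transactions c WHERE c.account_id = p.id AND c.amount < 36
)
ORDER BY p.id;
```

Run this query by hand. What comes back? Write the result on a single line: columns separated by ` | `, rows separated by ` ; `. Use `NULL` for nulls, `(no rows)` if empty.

For each accounts row, check whether any transactions with matching account_id has amount < 36.
Keep rows where that is true.

2 | Fresno ; 3 | Hanoi ; 4 | Edinburgh ; 5 | Hanoi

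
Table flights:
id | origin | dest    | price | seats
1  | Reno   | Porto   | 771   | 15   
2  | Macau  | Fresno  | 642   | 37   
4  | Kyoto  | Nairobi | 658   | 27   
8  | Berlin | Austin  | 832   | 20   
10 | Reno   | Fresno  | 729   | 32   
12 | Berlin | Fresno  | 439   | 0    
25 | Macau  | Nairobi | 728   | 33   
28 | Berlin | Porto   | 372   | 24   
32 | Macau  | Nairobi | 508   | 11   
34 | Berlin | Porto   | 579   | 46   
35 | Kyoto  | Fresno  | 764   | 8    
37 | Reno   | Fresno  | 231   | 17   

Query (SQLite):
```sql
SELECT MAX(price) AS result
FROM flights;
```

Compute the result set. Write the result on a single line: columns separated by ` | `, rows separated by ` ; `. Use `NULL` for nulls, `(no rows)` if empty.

832

All price values: [771, 642, 658, 832, 729, 439, 728, 372, 508, 579, 764, 231].
MAX of non-NULL values = 832.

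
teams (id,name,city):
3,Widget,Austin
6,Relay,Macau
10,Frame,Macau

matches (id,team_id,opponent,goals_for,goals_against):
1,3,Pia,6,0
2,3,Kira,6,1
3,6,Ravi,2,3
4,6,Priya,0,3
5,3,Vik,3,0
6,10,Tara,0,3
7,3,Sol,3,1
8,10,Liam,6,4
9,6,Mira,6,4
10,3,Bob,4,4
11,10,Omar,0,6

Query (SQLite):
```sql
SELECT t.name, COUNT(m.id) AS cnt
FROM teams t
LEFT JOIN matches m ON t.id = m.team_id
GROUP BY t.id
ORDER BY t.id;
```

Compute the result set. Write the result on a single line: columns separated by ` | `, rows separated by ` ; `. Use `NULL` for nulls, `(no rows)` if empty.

Widget | 5 ; Relay | 3 ; Frame | 3

LEFT JOIN keeps every teams row; unmatched ones get NULL for matches columns.
Group by teams.id and compute COUNT(m.id). COUNT(col) of an all-NULL group is 0.
  3: ids {1, 2, 5, 7, 10} → COUNT(m.id)=5
  6: ids {3, 4, 9} → COUNT(m.id)=3
  10: ids {6, 8, 11} → COUNT(m.id)=3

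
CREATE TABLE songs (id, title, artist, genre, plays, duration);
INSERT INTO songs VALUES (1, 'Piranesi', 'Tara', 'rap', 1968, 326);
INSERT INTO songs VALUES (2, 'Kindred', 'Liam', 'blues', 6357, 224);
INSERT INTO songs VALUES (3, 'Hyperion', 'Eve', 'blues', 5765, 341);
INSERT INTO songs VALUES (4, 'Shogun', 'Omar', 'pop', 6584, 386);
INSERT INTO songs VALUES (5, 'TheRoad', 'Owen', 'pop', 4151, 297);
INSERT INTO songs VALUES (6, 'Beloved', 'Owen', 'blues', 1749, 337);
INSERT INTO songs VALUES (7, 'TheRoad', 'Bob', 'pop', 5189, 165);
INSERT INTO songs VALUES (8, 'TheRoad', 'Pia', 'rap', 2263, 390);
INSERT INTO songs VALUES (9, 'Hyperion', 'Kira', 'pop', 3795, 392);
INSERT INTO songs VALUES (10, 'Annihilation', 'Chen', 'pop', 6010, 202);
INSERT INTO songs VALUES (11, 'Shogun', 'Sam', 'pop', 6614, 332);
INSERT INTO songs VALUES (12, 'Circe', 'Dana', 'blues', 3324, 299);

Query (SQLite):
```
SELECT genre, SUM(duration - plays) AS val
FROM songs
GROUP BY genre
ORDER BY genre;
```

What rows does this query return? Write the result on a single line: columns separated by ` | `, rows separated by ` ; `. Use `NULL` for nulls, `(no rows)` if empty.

For each row compute duration - plays.
Group by genre; take SUM of the expression per group.
  blues: ids {2, 3, 6, 12} → SUM(duration - plays)=-15994
  pop: ids {4, 5, 7, 9, 10, 11} → SUM(duration - plays)=-30569
  rap: ids {1, 8} → SUM(duration - plays)=-3515

blues | -15994 ; pop | -30569 ; rap | -3515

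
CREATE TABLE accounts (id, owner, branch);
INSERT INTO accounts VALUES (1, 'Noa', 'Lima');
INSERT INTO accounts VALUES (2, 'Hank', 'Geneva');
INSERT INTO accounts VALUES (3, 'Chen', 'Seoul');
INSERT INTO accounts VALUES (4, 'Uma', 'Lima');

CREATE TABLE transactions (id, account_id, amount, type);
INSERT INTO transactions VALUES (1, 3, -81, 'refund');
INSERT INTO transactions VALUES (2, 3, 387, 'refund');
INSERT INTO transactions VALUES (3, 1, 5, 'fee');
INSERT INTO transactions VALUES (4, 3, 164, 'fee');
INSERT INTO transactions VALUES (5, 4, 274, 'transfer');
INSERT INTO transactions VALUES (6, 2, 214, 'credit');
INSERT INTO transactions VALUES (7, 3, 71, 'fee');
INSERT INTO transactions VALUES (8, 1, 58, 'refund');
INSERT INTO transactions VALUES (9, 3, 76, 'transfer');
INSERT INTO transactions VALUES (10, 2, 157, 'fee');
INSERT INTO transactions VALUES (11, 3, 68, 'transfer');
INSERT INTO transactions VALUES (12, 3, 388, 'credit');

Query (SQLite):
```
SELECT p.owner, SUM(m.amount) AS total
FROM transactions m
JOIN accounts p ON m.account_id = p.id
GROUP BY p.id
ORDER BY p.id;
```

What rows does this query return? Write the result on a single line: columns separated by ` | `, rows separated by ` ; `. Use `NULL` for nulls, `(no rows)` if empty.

Noa | 63 ; Hank | 371 ; Chen | 1073 ; Uma | 274

Join each transactions row to its accounts via account_id.
Group joined rows by accounts.id; compute SUM(m.amount) per group.
  1: ids {3, 8} → SUM(m.amount)=63
  2: ids {6, 10} → SUM(m.amount)=371
  3: ids {1, 2, 4, 7, 9, 11, 12} → SUM(m.amount)=1073
  4: ids {5} → SUM(m.amount)=274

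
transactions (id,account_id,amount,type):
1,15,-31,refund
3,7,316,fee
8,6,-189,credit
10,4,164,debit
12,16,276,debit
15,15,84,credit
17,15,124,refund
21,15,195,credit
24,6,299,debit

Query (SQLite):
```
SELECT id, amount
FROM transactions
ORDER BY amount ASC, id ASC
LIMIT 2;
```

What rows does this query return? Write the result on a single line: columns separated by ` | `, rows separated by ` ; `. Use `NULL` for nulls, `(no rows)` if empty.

8 | -189 ; 1 | -31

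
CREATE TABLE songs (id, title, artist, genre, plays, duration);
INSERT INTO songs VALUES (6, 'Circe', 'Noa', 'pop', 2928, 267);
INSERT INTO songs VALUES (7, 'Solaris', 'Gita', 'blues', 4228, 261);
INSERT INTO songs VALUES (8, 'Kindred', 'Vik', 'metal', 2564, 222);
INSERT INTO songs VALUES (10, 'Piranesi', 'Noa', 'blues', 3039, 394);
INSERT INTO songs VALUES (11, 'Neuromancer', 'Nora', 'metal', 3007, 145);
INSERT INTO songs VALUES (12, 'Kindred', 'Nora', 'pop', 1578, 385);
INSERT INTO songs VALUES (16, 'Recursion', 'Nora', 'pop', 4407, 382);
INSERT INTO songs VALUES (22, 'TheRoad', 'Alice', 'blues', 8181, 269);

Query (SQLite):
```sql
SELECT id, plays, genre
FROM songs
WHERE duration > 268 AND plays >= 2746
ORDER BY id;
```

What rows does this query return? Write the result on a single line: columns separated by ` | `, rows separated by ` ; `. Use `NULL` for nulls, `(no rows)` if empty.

10 | 3039 | blues ; 16 | 4407 | pop ; 22 | 8181 | blues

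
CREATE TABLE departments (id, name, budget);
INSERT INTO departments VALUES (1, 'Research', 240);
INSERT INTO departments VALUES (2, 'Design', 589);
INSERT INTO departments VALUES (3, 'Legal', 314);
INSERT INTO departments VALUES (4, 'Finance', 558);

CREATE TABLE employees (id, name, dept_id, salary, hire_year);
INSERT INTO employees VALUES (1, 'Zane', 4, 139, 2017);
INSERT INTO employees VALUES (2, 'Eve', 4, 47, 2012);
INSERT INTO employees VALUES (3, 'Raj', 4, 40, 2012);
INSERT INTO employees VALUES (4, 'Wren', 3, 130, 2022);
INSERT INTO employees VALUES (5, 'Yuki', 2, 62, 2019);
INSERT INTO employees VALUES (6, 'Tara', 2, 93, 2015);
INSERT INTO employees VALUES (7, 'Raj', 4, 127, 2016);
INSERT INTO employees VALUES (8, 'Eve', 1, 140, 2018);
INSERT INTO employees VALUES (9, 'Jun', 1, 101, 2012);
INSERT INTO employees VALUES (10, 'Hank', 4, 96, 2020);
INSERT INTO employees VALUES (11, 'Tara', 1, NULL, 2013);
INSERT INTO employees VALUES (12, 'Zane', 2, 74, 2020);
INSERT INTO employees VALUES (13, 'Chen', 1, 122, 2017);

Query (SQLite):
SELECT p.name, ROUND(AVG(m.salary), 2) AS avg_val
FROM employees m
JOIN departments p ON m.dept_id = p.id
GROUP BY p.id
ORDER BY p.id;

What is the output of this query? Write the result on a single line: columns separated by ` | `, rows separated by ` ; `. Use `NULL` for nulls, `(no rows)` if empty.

Join each employees row to its departments via dept_id.
Group joined rows by departments.id; compute ROUND(AVG(m.salary), 2) per group.
  1: ids {8, 9, 11, 13} → ROUND(AVG(m.salary), 2)=121
  2: ids {5, 6, 12} → ROUND(AVG(m.salary), 2)=76.33
  3: ids {4} → ROUND(AVG(m.salary), 2)=130
  4: ids {1, 2, 3, 7, 10} → ROUND(AVG(m.salary), 2)=89.8

Research | 121 ; Design | 76.33 ; Legal | 130 ; Finance | 89.8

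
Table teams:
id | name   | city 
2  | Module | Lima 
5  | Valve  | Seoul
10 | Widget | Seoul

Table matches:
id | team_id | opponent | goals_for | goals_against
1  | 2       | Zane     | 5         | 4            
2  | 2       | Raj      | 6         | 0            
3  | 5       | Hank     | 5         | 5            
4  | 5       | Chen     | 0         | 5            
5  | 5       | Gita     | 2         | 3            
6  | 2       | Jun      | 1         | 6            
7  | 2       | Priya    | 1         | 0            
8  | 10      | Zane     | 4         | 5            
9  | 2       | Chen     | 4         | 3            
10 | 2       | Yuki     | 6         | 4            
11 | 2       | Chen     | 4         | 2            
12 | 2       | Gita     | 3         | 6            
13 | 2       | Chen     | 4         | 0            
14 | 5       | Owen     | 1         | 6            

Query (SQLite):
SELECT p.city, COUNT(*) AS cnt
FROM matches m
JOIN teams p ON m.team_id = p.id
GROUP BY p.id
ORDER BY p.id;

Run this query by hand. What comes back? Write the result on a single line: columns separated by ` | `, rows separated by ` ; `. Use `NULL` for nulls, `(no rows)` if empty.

Join each matches row to its teams via team_id.
Group joined rows by teams.id; compute COUNT(*) per group.
  2: ids {1, 2, 6, 7, 9, 10, 11, 12, 13} → COUNT(*)=9
  5: ids {3, 4, 5, 14} → COUNT(*)=4
  10: ids {8} → COUNT(*)=1

Lima | 9 ; Seoul | 4 ; Seoul | 1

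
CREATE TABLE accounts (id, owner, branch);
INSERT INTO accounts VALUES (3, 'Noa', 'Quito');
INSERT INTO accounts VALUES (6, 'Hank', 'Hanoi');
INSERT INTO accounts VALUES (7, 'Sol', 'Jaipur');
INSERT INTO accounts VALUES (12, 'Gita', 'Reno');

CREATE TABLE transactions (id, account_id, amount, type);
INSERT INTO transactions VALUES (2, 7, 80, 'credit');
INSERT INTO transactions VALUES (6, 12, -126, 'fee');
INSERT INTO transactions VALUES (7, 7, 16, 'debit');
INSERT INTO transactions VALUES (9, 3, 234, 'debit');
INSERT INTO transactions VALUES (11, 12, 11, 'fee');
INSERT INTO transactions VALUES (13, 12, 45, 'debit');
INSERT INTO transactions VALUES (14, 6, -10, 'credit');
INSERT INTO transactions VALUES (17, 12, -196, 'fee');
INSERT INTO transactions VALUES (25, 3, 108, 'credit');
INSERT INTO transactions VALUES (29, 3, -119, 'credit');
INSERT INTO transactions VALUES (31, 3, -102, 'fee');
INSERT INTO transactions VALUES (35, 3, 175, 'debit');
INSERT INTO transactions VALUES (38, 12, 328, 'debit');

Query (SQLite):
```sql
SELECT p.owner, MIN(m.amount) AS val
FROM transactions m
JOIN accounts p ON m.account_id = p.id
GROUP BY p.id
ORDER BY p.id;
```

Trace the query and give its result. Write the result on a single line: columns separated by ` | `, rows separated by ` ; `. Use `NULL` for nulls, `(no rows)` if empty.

Noa | -119 ; Hank | -10 ; Sol | 16 ; Gita | -196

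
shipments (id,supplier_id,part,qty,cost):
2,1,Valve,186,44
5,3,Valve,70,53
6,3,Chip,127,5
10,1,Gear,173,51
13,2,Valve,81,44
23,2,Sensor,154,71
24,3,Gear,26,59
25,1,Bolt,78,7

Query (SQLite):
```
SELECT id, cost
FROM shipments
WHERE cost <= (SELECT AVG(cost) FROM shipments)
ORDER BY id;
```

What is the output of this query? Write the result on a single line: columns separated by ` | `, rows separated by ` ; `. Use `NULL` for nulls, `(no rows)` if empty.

Scalar subquery: AVG(cost) over all shipments rows = 41.75.
Keep rows where cost <= that value.

6 | 5 ; 25 | 7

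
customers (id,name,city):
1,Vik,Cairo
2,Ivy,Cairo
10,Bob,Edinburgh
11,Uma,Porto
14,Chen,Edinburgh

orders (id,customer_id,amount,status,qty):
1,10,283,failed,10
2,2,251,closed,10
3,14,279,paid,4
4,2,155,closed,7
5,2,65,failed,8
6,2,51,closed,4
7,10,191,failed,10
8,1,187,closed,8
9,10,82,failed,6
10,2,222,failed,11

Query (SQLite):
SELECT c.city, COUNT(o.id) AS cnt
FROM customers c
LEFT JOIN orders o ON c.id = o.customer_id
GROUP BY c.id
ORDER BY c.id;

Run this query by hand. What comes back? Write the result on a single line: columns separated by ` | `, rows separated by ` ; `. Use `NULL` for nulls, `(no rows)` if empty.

Cairo | 1 ; Cairo | 5 ; Edinburgh | 3 ; Porto | 0 ; Edinburgh | 1

LEFT JOIN keeps every customers row; unmatched ones get NULL for orders columns.
Group by customers.id and compute COUNT(o.id). COUNT(col) of an all-NULL group is 0.
  1: ids {8} → COUNT(o.id)=1
  2: ids {2, 4, 5, 6, 10} → COUNT(o.id)=5
  10: ids {1, 7, 9} → COUNT(o.id)=3
  11: ids {—} → COUNT(o.id)=0
  14: ids {3} → COUNT(o.id)=1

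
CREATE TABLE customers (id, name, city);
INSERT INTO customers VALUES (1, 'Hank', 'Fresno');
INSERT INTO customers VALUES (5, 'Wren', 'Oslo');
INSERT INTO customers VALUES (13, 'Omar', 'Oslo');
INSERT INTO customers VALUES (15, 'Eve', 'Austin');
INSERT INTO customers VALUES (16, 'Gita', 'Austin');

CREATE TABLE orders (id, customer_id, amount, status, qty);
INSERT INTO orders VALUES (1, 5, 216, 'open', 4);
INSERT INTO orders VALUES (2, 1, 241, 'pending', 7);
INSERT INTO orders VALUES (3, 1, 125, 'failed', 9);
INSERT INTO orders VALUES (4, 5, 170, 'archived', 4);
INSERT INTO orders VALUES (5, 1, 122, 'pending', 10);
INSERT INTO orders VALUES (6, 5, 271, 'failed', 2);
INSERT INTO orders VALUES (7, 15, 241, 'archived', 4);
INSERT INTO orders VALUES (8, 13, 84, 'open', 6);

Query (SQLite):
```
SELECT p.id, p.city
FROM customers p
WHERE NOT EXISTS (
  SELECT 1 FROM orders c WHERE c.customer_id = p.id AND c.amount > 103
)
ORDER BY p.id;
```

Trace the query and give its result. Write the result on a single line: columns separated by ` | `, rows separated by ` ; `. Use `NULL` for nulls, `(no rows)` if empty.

For each customers row, check whether any orders with matching customer_id has amount > 103.
Keep rows where that is false.

13 | Oslo ; 16 | Austin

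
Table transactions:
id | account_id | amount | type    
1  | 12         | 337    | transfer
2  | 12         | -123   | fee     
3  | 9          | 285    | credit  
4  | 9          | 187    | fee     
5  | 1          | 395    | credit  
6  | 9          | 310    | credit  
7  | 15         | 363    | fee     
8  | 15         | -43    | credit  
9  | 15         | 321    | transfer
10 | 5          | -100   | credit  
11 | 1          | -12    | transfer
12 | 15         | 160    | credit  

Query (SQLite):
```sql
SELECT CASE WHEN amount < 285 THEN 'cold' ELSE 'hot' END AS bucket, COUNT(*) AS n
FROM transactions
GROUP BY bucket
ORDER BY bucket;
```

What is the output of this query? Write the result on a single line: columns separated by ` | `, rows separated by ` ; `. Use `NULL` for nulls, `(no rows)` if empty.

Bucket rows by amount < 285 → 'cold' else 'hot'; count each bucket.

cold | 6 ; hot | 6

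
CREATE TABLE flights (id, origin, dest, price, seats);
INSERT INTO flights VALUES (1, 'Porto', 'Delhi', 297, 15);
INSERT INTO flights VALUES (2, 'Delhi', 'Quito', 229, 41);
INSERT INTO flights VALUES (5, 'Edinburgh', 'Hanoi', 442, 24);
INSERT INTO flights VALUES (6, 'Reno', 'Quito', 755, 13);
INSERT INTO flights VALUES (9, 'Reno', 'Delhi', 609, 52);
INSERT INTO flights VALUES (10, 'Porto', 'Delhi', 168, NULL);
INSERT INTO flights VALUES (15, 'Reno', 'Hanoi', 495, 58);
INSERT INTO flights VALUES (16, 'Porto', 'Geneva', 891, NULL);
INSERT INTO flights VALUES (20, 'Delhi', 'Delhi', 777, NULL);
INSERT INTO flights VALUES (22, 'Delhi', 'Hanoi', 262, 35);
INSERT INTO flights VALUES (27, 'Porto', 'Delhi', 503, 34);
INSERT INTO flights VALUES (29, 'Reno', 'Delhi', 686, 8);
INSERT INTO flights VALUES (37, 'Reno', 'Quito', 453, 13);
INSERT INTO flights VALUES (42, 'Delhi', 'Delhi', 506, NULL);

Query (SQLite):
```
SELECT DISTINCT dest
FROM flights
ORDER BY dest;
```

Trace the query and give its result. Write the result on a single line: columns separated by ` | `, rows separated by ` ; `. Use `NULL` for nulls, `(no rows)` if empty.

Delhi ; Geneva ; Hanoi ; Quito

Collect distinct dest values from flights.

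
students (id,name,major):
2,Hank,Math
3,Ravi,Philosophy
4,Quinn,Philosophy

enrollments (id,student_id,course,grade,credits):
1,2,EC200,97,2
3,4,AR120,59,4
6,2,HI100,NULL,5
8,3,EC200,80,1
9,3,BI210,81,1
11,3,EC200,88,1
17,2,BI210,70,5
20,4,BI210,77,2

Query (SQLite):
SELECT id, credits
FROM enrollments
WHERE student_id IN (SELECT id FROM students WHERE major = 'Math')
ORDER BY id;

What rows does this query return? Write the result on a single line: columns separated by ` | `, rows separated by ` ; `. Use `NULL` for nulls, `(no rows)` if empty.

Inner query: students.id where major = 'Math'.
Outer: keep enrollments rows whose student_id is in that set.
Inner query → {2}

1 | 2 ; 6 | 5 ; 17 | 5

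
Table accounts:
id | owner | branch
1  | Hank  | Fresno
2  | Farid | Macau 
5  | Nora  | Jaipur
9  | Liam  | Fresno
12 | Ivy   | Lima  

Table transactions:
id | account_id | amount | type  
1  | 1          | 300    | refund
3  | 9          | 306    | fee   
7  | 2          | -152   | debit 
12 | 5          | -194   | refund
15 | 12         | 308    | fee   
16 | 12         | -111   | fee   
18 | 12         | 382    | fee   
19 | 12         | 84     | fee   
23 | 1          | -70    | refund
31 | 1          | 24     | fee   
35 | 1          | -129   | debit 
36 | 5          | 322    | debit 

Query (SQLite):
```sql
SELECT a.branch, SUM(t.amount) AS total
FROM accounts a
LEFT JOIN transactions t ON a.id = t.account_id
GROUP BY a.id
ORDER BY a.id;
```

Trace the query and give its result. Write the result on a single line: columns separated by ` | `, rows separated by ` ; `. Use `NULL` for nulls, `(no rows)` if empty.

LEFT JOIN keeps every accounts row; unmatched ones get NULL for transactions columns.
Group by accounts.id and compute SUM(t.amount). SUM over an all-NULL group is NULL.
  1: ids {1, 23, 31, 35} → SUM(t.amount)=125
  2: ids {7} → SUM(t.amount)=-152
  5: ids {12, 36} → SUM(t.amount)=128
  9: ids {3} → SUM(t.amount)=306
  12: ids {15, 16, 18, 19} → SUM(t.amount)=663

Fresno | 125 ; Macau | -152 ; Jaipur | 128 ; Fresno | 306 ; Lima | 663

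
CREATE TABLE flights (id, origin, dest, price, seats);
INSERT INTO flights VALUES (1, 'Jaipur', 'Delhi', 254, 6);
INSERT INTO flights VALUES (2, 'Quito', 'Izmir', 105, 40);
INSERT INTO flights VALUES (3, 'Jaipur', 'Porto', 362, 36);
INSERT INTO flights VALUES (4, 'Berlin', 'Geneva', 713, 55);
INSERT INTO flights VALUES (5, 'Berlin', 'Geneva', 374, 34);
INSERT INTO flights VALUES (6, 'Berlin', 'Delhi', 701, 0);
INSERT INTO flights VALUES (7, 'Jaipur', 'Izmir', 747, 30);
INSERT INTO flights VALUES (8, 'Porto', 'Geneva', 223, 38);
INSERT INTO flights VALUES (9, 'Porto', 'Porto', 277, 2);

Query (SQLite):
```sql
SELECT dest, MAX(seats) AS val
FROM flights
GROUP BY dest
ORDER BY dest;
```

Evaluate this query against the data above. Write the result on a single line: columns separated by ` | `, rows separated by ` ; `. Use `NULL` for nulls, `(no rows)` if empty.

Partition flights by dest; compute MAX(seats) within each group.
  Delhi: ids {1, 6} → MAX(seats)=6
  Geneva: ids {4, 5, 8} → MAX(seats)=55
  Izmir: ids {2, 7} → MAX(seats)=40
  Porto: ids {3, 9} → MAX(seats)=36

Delhi | 6 ; Geneva | 55 ; Izmir | 40 ; Porto | 36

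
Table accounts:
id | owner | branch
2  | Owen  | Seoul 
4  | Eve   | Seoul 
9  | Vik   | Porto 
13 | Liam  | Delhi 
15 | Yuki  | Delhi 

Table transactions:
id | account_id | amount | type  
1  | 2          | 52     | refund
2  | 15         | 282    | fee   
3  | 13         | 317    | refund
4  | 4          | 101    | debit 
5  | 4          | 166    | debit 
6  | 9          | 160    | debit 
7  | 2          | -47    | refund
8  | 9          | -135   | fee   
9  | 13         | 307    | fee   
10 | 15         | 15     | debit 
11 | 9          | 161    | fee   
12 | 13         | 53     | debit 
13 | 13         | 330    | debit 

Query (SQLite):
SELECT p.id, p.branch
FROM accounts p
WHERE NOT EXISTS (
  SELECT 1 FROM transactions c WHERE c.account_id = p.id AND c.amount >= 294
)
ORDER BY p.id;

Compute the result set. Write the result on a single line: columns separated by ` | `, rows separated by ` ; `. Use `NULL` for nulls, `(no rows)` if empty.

2 | Seoul ; 4 | Seoul ; 9 | Porto ; 15 | Delhi

For each accounts row, check whether any transactions with matching account_id has amount >= 294.
Keep rows where that is false.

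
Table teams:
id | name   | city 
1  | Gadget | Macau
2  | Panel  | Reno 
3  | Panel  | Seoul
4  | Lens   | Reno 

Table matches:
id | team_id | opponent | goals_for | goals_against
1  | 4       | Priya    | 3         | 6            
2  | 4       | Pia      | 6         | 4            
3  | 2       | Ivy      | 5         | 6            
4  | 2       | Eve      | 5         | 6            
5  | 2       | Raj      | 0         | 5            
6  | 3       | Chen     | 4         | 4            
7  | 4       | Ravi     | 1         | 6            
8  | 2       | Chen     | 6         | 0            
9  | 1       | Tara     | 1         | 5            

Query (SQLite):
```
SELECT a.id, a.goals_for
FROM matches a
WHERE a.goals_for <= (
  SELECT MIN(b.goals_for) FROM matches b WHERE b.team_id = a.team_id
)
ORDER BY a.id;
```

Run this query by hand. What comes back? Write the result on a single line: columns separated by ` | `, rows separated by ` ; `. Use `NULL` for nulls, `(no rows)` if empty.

5 | 0 ; 6 | 4 ; 7 | 1 ; 9 | 1

For each matches row a, compute MIN(goals_for) over rows sharing a.team_id.
Keep row a if a.goals_for <= that per-group MIN.
  team_id=1: MIN(goals_for) = 1
  team_id=2: MIN(goals_for) = 0
  team_id=3: MIN(goals_for) = 4
  team_id=4: MIN(goals_for) = 1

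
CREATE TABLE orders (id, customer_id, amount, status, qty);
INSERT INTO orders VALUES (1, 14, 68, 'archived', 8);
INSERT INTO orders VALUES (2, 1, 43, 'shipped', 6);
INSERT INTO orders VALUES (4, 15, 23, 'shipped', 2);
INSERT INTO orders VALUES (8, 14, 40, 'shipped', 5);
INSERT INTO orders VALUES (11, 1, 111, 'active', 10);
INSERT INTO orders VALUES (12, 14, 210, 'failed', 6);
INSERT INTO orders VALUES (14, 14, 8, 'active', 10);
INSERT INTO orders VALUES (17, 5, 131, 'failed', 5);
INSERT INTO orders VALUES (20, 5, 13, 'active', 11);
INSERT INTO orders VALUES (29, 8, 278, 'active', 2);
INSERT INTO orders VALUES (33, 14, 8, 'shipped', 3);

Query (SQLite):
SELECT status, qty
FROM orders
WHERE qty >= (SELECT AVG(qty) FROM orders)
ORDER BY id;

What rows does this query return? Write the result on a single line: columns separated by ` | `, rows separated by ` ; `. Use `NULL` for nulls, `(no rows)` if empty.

Scalar subquery: AVG(qty) over all orders rows = 6.181818 (≈; comparison uses full precision).
Keep rows where qty >= that value.

archived | 8 ; active | 10 ; active | 10 ; active | 11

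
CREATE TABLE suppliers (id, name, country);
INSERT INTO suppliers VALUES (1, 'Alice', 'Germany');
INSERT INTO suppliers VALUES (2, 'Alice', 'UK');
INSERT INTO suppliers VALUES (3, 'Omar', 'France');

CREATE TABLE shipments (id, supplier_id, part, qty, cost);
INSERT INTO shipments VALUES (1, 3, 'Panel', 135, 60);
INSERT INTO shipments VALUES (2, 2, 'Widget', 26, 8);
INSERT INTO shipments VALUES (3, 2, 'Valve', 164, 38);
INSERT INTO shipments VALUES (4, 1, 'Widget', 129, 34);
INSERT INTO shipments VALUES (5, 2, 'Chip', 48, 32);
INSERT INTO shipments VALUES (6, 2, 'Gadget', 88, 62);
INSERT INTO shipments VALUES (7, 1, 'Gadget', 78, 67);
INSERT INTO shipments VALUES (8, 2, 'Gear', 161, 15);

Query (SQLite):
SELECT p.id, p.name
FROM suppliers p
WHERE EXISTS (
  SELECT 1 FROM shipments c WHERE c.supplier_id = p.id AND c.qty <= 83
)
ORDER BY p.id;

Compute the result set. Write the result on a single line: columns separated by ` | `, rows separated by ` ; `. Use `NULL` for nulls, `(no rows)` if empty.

For each suppliers row, check whether any shipments with matching supplier_id has qty <= 83.
Keep rows where that is true.

1 | Alice ; 2 | Alice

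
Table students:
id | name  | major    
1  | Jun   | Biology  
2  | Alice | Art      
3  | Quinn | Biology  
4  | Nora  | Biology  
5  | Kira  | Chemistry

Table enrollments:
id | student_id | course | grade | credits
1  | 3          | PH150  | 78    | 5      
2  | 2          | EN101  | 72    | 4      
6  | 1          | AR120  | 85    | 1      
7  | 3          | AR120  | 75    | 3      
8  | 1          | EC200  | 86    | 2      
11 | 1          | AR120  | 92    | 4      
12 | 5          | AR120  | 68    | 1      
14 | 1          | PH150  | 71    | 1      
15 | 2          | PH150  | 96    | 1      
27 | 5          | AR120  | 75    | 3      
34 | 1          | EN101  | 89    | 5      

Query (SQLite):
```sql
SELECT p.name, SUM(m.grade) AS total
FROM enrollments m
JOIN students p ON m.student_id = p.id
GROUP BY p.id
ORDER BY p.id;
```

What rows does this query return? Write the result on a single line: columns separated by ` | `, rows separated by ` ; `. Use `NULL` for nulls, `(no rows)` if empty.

Jun | 423 ; Alice | 168 ; Quinn | 153 ; Kira | 143

Join each enrollments row to its students via student_id.
Group joined rows by students.id; compute SUM(m.grade) per group.
  1: ids {6, 8, 11, 14, 34} → SUM(m.grade)=423
  2: ids {2, 15} → SUM(m.grade)=168
  3: ids {1, 7} → SUM(m.grade)=153
  5: ids {12, 27} → SUM(m.grade)=143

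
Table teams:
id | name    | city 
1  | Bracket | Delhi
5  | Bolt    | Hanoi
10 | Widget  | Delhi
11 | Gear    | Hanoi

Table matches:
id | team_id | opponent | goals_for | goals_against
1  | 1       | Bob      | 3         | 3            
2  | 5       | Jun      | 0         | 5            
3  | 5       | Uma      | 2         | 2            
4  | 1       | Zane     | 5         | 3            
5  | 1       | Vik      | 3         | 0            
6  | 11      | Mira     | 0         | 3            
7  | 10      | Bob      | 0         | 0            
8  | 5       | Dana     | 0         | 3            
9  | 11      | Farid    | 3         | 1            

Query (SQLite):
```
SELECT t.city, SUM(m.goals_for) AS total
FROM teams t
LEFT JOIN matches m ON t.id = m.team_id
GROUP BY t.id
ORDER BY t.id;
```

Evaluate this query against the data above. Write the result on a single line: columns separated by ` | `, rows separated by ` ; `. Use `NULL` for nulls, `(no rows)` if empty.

Delhi | 11 ; Hanoi | 2 ; Delhi | 0 ; Hanoi | 3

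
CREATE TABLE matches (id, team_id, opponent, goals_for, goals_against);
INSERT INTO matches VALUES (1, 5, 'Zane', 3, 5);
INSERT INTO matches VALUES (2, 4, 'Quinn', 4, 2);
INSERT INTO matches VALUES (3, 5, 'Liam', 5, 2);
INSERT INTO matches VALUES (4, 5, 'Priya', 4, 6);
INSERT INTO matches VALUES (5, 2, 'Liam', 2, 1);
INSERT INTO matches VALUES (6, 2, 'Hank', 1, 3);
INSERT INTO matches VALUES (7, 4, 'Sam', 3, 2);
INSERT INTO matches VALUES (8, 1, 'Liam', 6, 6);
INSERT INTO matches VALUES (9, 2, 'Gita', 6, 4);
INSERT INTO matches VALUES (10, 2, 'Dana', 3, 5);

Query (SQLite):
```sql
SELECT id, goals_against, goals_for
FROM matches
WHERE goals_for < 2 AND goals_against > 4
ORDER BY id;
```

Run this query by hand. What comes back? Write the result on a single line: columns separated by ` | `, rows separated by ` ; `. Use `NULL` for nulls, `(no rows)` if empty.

(no rows)

goals_for < 2: ids {6}
goals_against > 4: ids {1, 4, 8, 10}
Combine with AND.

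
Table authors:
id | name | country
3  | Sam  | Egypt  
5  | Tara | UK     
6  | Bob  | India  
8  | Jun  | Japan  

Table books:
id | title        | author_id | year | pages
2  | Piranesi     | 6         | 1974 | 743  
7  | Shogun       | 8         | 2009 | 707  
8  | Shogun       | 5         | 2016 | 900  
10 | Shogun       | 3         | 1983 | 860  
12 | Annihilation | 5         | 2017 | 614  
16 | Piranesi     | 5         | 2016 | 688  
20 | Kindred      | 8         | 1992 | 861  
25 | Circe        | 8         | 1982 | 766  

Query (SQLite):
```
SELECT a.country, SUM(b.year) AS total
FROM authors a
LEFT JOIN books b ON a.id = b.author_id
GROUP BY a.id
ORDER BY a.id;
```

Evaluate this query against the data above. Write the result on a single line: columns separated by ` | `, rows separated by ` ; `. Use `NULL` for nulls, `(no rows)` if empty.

LEFT JOIN keeps every authors row; unmatched ones get NULL for books columns.
Group by authors.id and compute SUM(b.year). SUM over an all-NULL group is NULL.
  3: ids {10} → SUM(b.year)=1983
  5: ids {8, 12, 16} → SUM(b.year)=6049
  6: ids {2} → SUM(b.year)=1974
  8: ids {7, 20, 25} → SUM(b.year)=5983

Egypt | 1983 ; UK | 6049 ; India | 1974 ; Japan | 5983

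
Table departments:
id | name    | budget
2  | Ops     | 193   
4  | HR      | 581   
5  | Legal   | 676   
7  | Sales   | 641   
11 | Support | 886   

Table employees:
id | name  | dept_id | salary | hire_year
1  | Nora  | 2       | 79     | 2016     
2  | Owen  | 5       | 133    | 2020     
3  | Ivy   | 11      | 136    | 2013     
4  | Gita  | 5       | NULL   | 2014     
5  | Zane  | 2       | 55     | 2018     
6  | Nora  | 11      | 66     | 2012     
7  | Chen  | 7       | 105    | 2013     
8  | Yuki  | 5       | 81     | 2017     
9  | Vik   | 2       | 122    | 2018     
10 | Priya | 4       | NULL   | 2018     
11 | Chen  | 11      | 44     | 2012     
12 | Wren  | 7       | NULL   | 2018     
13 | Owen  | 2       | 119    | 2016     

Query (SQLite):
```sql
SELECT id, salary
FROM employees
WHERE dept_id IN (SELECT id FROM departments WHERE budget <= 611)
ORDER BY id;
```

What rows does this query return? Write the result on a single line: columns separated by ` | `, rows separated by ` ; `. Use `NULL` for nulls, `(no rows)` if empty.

Inner query: departments.id where budget <= 611.
Outer: keep employees rows whose dept_id is in that set.
Inner query → {2, 4}

1 | 79 ; 5 | 55 ; 9 | 122 ; 10 | NULL ; 13 | 119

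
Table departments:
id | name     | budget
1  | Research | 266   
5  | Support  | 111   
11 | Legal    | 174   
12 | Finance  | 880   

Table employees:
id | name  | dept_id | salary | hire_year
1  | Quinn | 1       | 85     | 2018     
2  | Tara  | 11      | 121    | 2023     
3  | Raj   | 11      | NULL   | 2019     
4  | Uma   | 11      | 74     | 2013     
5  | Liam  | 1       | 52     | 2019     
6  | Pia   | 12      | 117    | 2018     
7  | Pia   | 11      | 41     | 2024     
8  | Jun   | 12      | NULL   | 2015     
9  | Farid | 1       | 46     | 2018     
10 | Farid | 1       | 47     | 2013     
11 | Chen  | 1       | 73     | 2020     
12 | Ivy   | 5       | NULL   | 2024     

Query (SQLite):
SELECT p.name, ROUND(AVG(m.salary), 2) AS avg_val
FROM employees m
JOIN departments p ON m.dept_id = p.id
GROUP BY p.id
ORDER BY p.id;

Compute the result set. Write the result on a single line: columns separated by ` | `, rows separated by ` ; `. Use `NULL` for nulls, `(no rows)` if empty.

Research | 60.6 ; Support | NULL ; Legal | 78.67 ; Finance | 117

Join each employees row to its departments via dept_id.
Group joined rows by departments.id; compute ROUND(AVG(m.salary), 2) per group.
  1: ids {1, 5, 9, 10, 11} → ROUND(AVG(m.salary), 2)=60.6
  5: ids {12} → ROUND(AVG(m.salary), 2)=NULL
  11: ids {2, 3, 4, 7} → ROUND(AVG(m.salary), 2)=78.67
  12: ids {6, 8} → ROUND(AVG(m.salary), 2)=117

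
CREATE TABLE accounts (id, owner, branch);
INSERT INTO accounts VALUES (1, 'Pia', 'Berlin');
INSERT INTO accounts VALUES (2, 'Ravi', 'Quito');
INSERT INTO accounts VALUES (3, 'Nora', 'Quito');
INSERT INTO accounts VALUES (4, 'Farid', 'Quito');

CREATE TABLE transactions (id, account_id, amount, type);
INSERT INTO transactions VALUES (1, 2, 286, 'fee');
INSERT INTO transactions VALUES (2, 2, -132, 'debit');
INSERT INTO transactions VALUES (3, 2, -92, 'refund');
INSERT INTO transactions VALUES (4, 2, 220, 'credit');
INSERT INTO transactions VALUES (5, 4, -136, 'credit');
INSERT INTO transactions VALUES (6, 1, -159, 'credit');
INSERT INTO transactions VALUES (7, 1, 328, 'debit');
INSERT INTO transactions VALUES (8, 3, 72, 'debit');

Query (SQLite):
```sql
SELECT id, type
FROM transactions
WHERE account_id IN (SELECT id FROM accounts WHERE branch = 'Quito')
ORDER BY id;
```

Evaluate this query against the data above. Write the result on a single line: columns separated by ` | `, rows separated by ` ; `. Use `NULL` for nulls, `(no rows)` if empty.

1 | fee ; 2 | debit ; 3 | refund ; 4 | credit ; 5 | credit ; 8 | debit

Inner query: accounts.id where branch = 'Quito'.
Outer: keep transactions rows whose account_id is in that set.
Inner query → {2, 3, 4}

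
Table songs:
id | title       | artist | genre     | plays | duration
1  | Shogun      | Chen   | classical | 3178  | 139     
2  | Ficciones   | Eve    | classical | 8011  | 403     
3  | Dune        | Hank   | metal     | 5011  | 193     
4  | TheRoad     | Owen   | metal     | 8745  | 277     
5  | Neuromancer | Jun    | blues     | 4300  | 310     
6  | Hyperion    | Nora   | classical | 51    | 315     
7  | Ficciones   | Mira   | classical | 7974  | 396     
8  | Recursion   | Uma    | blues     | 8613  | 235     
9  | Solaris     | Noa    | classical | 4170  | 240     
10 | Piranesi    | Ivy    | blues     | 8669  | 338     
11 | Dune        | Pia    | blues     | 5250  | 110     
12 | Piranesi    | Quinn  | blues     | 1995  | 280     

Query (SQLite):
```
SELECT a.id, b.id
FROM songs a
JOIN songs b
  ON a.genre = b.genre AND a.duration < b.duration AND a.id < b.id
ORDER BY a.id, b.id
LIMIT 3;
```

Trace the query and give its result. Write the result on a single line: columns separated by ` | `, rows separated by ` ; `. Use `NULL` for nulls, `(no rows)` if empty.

Pairs (a,b) with same genre, a.duration < b.duration, a.id < b.id.
genre groups: blues:{5,8,10,11,12} classical:{1,2,6,7,9} metal:{3,4}
Ordered by (a.id, b.id); first 3.

1 | 2 ; 1 | 6 ; 1 | 7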